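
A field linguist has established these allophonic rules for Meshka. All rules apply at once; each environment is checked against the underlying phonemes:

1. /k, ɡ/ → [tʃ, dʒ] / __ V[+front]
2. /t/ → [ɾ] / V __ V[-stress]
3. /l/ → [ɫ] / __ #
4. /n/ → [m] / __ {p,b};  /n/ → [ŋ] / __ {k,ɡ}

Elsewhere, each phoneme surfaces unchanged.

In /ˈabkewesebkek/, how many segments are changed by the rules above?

2

Segments that undergo a rule: /k/ → [tʃ] (rule 1); /k/ → [tʃ] (rule 1).
All other segments surface unchanged.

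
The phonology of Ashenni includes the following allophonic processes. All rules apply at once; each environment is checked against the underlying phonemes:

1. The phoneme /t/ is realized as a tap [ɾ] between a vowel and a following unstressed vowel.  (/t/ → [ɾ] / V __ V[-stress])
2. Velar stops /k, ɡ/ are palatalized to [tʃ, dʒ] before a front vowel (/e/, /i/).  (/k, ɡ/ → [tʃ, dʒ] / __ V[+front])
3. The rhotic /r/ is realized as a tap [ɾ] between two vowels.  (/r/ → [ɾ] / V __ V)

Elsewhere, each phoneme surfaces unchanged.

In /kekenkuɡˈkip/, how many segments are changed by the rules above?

3

Segments that undergo a rule: /k/ → [tʃ] (rule 2); /k/ → [tʃ] (rule 2); /k/ → [tʃ] (rule 2).
All other segments surface unchanged.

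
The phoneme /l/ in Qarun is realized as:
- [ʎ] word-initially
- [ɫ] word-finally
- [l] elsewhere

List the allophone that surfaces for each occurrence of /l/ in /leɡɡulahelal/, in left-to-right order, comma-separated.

[ʎ], [l], [l], [ɫ]

Occurrence 1 (position 1): word-initially → [ʎ].
Occurrence 2 (position 6): no conditioning environment matches → elsewhere allophone [l].
Occurrence 3 (position 10): no conditioning environment matches → elsewhere allophone [l].
Occurrence 4 (position 12): word-finally → [ɫ].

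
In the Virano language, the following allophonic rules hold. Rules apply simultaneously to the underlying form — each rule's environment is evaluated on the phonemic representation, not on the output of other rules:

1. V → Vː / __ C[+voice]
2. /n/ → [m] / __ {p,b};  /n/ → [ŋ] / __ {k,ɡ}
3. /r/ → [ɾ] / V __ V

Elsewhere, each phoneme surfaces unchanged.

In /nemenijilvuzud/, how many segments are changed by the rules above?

6

Segments that undergo a rule: /e/ → [eː] (rule 1); /e/ → [eː] (rule 1); /i/ → [iː] (rule 1); /i/ → [iː] (rule 1); /u/ → [uː] (rule 1); /u/ → [uː] (rule 1).
All other segments surface unchanged.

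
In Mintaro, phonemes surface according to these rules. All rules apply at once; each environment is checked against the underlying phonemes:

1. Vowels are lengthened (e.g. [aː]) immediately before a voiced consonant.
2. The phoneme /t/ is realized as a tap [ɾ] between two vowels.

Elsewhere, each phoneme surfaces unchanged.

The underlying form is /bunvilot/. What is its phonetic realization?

[buːnviːlot]

/b/ stays [b].
/u/ meets the environment for rule 1 (before a voiced consonant) → [uː].
/n/ — not in any rule's target class → [n].
/v/ — not in any rule's target class → [v].
Rule 1 applies to /i/ (between /v/ and /l/: before a voiced consonant) → [iː].
/l/ — not in any rule's target class → [l].
/o/ — between /l/ and /t/; rule 1 does not apply here → [o].
/t/ (word-final): rule 2 targets it, but not between two vowels → unchanged [t].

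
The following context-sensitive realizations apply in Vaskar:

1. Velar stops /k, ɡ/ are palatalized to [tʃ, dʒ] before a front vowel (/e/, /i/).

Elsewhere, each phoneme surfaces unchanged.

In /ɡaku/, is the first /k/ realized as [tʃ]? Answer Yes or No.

/k/ — between /a/ and /u/; rule 1 does not apply here → [k].
The actual realization is [k], not [tʃ].

No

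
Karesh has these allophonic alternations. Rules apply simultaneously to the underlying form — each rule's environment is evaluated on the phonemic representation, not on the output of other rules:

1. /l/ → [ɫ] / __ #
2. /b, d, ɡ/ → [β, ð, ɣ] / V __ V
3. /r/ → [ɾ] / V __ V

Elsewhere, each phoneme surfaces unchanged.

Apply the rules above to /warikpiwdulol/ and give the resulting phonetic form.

[waɾikpiwduloɫ]

/w/ — not in any rule's target class → [w].
/a/ stays [a].
/r/ (between /a/ and /i/) occurs between two vowels → [ɾ] by rule 3.
/i/ — not in any rule's target class → [i].
/k/ (between /i/ and /p/): no rule targets it → [k].
/p/ (between /k/ and /i/) is unaffected → [p].
/i/ (between /p/ and /w/): no rule targets it → [i].
/w/ (between /i/ and /d/) is unaffected → [w].
/d/ (between /w/ and /u/): rule 2 targets it, but not between two vowels → unchanged [d].
/u/ (between /d/ and /l/) is unaffected → [u].
/l/ (between /u/ and /o/): rule 1 targets it, but not word-finally → unchanged [l].
/o/ (between /l/ and /l/): no rule targets it → [o].
/l/ — word-final, word-finally — surfaces as [ɫ] (rule 1).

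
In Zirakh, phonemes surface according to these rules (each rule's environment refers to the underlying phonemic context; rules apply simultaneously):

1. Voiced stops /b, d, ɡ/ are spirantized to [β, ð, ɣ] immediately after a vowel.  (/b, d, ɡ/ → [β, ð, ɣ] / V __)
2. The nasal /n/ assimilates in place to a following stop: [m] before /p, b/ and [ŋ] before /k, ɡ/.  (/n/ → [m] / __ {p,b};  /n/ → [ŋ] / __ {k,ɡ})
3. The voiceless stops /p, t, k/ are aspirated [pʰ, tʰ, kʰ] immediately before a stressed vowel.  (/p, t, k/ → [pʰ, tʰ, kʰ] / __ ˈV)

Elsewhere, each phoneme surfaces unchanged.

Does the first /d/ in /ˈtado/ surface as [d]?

/d/ (between /a/ and /o/): immediately after a vowel, so rule 1 applies → [ð].
The actual realization is [ð], not [d].

No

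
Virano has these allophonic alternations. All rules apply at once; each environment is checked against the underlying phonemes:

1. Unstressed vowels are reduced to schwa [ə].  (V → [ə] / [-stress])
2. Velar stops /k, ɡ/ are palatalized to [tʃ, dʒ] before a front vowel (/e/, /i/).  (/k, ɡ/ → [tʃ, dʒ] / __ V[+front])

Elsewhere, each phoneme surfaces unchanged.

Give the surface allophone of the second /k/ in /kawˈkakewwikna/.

/k/ (between /w/ and /a/) fails the environment for rule 2, so it stays [k].

[k]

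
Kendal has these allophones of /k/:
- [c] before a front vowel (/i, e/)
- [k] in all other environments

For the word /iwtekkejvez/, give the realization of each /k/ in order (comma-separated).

Occurrence 1 (position 5): no conditioning environment matches → elsewhere allophone [k].
Occurrence 2 (position 6): before a front vowel (/i, e/) → [c].

[k], [c]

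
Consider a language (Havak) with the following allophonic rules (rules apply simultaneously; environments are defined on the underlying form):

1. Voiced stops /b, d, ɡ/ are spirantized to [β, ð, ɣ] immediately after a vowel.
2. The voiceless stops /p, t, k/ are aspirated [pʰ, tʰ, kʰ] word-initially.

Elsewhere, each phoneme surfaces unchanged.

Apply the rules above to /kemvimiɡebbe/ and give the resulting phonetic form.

[kʰemvimiɣeβbe]

/k/ (word-initial) occurs word-initially → [kʰ] by rule 2.
/e/ (between /k/ and /m/) is unaffected → [e].
/m/ stays [m].
/v/ (between /m/ and /i/) is unaffected → [v].
/i/ — not in any rule's target class → [i].
/m/ (between /i/ and /i/) is unaffected → [m].
/i/ (between /m/ and /ɡ/) is unaffected → [i].
/ɡ/ — between /i/ and /e/, immediately after a vowel — surfaces as [ɣ] (rule 1).
/e/ — not in any rule's target class → [e].
/b/ meets the environment for rule 1 (immediately after a vowel) → [β].
/b/ (between /b/ and /e/): rule 1 targets it, but not immediately after a vowel → unchanged [b].
/e/ stays [e].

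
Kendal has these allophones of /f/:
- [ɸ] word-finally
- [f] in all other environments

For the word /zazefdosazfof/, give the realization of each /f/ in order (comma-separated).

[f], [f], [ɸ]

Occurrence 1 (position 5): no conditioning environment matches → elsewhere allophone [f].
Occurrence 2 (position 11): no conditioning environment matches → elsewhere allophone [f].
Occurrence 3 (position 13): word-finally → [ɸ].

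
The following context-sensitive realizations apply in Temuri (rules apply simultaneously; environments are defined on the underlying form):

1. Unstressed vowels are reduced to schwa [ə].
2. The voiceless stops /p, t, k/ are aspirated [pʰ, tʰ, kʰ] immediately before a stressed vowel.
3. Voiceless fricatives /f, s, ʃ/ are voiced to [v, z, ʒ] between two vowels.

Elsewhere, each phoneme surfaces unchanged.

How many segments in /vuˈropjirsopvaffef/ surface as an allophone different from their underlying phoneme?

Segments that undergo a rule: /u/ → [ə] (rule 1); /i/ → [ə] (rule 1); /o/ → [ə] (rule 1); /a/ → [ə] (rule 1); /e/ → [ə] (rule 1).
All other segments surface unchanged.

5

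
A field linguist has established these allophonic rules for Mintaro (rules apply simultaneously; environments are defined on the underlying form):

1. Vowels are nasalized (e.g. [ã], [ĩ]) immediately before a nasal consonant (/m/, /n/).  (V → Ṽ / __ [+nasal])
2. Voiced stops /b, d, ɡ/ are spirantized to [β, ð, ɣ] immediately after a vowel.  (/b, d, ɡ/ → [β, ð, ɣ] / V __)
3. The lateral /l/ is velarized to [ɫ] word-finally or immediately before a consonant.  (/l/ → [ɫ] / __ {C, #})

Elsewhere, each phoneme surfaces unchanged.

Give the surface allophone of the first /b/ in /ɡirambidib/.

[b]

/b/ (between /m/ and /i/) is in the target of rule 2 but the environment (immediately after a vowel) is not met → [b].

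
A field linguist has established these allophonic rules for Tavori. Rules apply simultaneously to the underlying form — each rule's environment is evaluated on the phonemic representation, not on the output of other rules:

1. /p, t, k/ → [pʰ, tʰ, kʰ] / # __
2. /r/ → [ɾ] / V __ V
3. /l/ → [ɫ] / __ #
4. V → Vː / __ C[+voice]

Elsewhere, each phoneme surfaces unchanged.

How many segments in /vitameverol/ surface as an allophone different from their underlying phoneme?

Segments that undergo a rule: /a/ → [aː] (rule 4); /e/ → [eː] (rule 4); /e/ → [eː] (rule 4); /r/ → [ɾ] (rule 2); /o/ → [oː] (rule 4); /l/ → [ɫ] (rule 3).
All other segments surface unchanged.

6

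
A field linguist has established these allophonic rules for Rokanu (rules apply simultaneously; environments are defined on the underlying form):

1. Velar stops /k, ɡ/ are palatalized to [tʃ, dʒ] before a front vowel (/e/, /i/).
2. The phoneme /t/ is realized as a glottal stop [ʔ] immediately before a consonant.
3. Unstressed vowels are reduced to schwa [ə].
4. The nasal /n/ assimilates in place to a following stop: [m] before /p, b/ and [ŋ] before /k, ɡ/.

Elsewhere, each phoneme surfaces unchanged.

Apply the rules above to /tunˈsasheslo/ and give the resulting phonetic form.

/t/ (word-initial) fails the environment for rule 2, so it stays [t].
/u/ — between /t/ and /n/, in an unstressed syllable — surfaces as [ə] (rule 3).
/n/ (between /u/ and /s/) fails the environment for rule 4, so it stays [n].
/s/ stays [s].
/a/ (between /s/ and /s/) fails the environment for rule 3, so it stays [a].
/s/ (between /a/ and /h/): no rule targets it → [s].
/h/ (between /s/ and /e/): no rule targets it → [h].
/e/ — between /h/ and /s/, in an unstressed syllable — surfaces as [ə] (rule 3).
/s/ — not in any rule's target class → [s].
/l/ stays [l].
/o/ — word-final, in an unstressed syllable — surfaces as [ə] (rule 3).

[tənˈsashəslə]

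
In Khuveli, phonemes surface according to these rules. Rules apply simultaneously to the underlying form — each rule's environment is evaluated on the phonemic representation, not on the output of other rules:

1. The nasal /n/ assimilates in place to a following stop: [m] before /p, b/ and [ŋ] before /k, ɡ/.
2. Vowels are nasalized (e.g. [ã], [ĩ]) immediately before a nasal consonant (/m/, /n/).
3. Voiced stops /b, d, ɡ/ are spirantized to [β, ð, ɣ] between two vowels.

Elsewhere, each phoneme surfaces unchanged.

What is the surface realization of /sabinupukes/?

[saβĩnupukes]

/s/ — not in any rule's target class → [s].
/a/ (between /s/ and /b/) fails the environment for rule 2, so it stays [a].
/b/ — between /a/ and /i/, between two vowels — surfaces as [β] (rule 3).
/i/ meets the environment for rule 2 (before a nasal consonant) → [ĩ].
/n/ (between /i/ and /u/) is in the target of rule 1 but the environment (before a labial or velar stop) is not met → [n].
/u/ (between /n/ and /p/): rule 2 targets it, but not before a nasal consonant → unchanged [u].
/p/ stays [p].
/u/ (between /p/ and /k/): rule 2 targets it, but not before a nasal consonant → unchanged [u].
/k/ stays [k].
/e/ (between /k/ and /s/) is in the target of rule 2 but the environment (before a nasal consonant) is not met → [e].
/s/ — not in any rule's target class → [s].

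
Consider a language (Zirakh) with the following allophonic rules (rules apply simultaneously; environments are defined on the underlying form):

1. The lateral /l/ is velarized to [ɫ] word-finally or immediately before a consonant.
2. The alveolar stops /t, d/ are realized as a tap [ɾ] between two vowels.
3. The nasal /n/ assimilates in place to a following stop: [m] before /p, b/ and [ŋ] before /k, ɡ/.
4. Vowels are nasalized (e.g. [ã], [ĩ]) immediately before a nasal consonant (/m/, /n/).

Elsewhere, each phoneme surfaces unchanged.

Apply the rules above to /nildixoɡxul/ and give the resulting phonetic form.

/n/ (word-initial) is in the target of rule 3 but the environment (before a labial or velar stop) is not met → [n].
/i/ (between /n/ and /l/): rule 4 targets it, but not before a nasal consonant → unchanged [i].
/l/ (between /i/ and /d/) occurs word-finally or immediately before a consonant → [ɫ] by rule 1.
/d/ (between /l/ and /i/): rule 2 targets it, but not between two vowels → unchanged [d].
/i/ (between /d/ and /x/) is in the target of rule 4 but the environment (before a nasal consonant) is not met → [i].
/x/ (between /i/ and /o/) is unaffected → [x].
/o/ (between /x/ and /ɡ/) fails the environment for rule 4, so it stays [o].
/ɡ/ (between /o/ and /x/) is unaffected → [ɡ].
/x/ (between /ɡ/ and /u/): no rule targets it → [x].
/u/ (between /x/ and /l/) fails the environment for rule 4, so it stays [u].
Rule 1 applies to /l/ (word-final: word-finally or immediately before a consonant) → [ɫ].

[niɫdixoɡxuɫ]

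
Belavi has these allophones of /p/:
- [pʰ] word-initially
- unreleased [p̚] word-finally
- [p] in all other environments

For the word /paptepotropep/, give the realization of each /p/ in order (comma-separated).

Occurrence 1 (position 1): word-initially → [pʰ].
Occurrence 2 (position 3): no conditioning environment matches → elsewhere allophone [p].
Occurrence 3 (position 6): no conditioning environment matches → elsewhere allophone [p].
Occurrence 4 (position 11): no conditioning environment matches → elsewhere allophone [p].
Occurrence 5 (position 13): word-finally → [p̚].

[pʰ], [p], [p], [p], [p̚]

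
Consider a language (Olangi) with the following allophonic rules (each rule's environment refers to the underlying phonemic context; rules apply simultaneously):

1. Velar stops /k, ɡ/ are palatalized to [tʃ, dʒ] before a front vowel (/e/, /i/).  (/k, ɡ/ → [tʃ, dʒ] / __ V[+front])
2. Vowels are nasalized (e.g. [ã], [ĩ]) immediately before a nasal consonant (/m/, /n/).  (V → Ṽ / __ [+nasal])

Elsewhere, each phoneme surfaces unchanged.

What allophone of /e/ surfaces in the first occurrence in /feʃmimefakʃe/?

/e/ (between /f/ and /ʃ/) fails the environment for rule 2, so it stays [e].

[e]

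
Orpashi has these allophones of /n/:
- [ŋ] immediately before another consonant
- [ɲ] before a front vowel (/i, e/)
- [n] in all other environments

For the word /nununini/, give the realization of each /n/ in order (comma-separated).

[n], [n], [ɲ], [ɲ]

Occurrence 1 (position 1): no conditioning environment matches → elsewhere allophone [n].
Occurrence 2 (position 3): no conditioning environment matches → elsewhere allophone [n].
Occurrence 3 (position 5): before a front vowel (/i, e/) → [ɲ].
Occurrence 4 (position 7): before a front vowel (/i, e/) → [ɲ].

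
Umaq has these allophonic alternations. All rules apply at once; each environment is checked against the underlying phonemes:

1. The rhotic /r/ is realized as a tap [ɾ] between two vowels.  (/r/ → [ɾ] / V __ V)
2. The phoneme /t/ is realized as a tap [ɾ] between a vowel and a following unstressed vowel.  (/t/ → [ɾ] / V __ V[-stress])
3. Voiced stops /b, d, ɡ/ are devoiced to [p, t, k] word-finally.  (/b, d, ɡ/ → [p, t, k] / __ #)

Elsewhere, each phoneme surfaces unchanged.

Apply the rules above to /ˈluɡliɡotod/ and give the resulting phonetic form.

/ɡ/ — between /u/ and /l/; rule 3 does not apply here → [ɡ].
/ɡ/ (between /i/ and /o/): rule 3 targets it, but not word-finally → unchanged [ɡ].
/t/ (between /o/ and /o/): between a vowel and a following unstressed vowel, so rule 2 applies → [ɾ].
/d/ (word-final): word-finally, so rule 3 applies → [t].

[ˈluɡliɡoɾot]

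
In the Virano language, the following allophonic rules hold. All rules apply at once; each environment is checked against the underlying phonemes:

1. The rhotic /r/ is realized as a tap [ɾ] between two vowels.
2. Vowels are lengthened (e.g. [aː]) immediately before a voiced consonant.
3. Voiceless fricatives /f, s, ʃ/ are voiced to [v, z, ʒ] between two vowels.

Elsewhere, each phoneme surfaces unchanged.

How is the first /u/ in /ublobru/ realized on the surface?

/u/ (word-initial) occurs before a voiced consonant → [uː] by rule 2.

[uː]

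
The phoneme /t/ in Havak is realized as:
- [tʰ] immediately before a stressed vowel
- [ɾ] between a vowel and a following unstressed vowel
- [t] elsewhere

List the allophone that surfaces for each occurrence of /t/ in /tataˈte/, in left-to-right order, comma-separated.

Occurrence 1 (position 1): no conditioning environment matches → elsewhere allophone [t].
Occurrence 2 (position 3): between a vowel and an unstressed vowel → [ɾ].
Occurrence 3 (position 5): immediately before a stressed vowel → [tʰ].

[t], [ɾ], [tʰ]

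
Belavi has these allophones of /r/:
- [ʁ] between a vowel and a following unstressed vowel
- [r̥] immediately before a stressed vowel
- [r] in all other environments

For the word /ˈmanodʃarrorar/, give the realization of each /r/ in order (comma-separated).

[r], [r], [ʁ], [r]

Occurrence 1 (position 8): no conditioning environment matches → elsewhere allophone [r].
Occurrence 2 (position 9): no conditioning environment matches → elsewhere allophone [r].
Occurrence 3 (position 11): between a vowel and a following unstressed vowel → [ʁ].
Occurrence 4 (position 13): no conditioning environment matches → elsewhere allophone [r].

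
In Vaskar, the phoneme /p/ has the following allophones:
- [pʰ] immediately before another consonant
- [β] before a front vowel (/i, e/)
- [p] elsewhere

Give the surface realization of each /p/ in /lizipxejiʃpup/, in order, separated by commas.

Occurrence 1 (position 5): immediately before another consonant → [pʰ].
Occurrence 2 (position 11): no conditioning environment matches → elsewhere allophone [p].
Occurrence 3 (position 13): no conditioning environment matches → elsewhere allophone [p].

[pʰ], [p], [p]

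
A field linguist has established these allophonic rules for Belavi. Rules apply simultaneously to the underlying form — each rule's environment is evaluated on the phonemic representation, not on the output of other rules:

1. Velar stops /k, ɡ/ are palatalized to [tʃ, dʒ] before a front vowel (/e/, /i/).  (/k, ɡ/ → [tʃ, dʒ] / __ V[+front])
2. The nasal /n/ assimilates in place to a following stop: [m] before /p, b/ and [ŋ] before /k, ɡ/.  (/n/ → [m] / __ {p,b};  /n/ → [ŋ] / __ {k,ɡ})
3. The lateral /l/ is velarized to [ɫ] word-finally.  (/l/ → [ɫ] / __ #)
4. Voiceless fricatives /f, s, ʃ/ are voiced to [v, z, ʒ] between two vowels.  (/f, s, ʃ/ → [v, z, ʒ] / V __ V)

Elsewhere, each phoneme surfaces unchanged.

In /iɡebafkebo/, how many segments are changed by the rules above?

2

Segments that undergo a rule: /ɡ/ → [dʒ] (rule 1); /k/ → [tʃ] (rule 1).
All other segments surface unchanged.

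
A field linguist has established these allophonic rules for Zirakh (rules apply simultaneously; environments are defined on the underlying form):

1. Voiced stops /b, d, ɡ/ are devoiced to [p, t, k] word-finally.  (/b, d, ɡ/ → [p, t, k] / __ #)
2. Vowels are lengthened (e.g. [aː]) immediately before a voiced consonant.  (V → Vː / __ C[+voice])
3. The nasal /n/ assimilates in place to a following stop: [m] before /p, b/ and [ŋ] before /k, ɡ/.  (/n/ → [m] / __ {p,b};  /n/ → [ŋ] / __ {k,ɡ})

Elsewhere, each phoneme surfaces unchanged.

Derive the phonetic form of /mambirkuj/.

/m/ (word-initial) is unaffected → [m].
/a/ meets the environment for rule 2 (before a voiced consonant) → [aː].
/m/ — not in any rule's target class → [m].
/b/ (between /m/ and /i/) fails the environment for rule 1, so it stays [b].
/i/ meets the environment for rule 2 (before a voiced consonant) → [iː].
/r/ (between /i/ and /k/): no rule targets it → [r].
/k/ (between /r/ and /u/): no rule targets it → [k].
/u/ meets the environment for rule 2 (before a voiced consonant) → [uː].
/j/ — not in any rule's target class → [j].

[maːmbiːrkuːj]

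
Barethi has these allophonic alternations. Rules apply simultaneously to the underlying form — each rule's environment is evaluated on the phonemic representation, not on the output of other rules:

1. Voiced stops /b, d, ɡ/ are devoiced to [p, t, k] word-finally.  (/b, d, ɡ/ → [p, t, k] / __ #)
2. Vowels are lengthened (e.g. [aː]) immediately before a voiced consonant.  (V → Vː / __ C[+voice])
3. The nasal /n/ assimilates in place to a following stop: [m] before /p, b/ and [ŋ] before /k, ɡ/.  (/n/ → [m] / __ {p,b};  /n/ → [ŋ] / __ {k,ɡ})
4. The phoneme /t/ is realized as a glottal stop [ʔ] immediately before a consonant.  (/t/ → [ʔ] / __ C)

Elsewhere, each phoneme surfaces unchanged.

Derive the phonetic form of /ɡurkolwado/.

/ɡ/ (word-initial) is in the target of rule 1 but the environment (word-finally) is not met → [ɡ].
/u/ (between /ɡ/ and /r/) occurs before a voiced consonant → [uː] by rule 2.
/r/ (between /u/ and /k/) is unaffected → [r].
/k/ — not in any rule's target class → [k].
/o/ (between /k/ and /l/) occurs before a voiced consonant → [oː] by rule 2.
/l/ — not in any rule's target class → [l].
/w/ (between /l/ and /a/): no rule targets it → [w].
/a/ (between /w/ and /d/): before a voiced consonant, so rule 2 applies → [aː].
/d/ (between /a/ and /o/) fails the environment for rule 1, so it stays [d].
/o/ — word-final; rule 2 does not apply here → [o].

[ɡuːrkoːlwaːdo]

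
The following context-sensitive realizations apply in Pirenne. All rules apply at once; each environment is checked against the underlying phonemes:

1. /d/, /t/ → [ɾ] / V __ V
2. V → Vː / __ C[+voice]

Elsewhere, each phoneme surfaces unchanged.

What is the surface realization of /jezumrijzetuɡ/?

[jeːzuːmriːjzeɾuːɡ]

/j/ (word-initial) is unaffected → [j].
/e/ — between /j/ and /z/, before a voiced consonant — surfaces as [eː] (rule 2).
/z/ (between /e/ and /u/) is unaffected → [z].
/u/ (between /z/ and /m/) occurs before a voiced consonant → [uː] by rule 2.
/m/ (between /u/ and /r/) is unaffected → [m].
/r/ — not in any rule's target class → [r].
/i/ meets the environment for rule 2 (before a voiced consonant) → [iː].
/j/ (between /i/ and /z/): no rule targets it → [j].
/z/ (between /j/ and /e/) is unaffected → [z].
/e/ (between /z/ and /t/) fails the environment for rule 2, so it stays [e].
/t/ — between /e/ and /u/, between two vowels — surfaces as [ɾ] (rule 1).
Rule 2 applies to /u/ (between /t/ and /ɡ/: before a voiced consonant) → [uː].
/ɡ/ — not in any rule's target class → [ɡ].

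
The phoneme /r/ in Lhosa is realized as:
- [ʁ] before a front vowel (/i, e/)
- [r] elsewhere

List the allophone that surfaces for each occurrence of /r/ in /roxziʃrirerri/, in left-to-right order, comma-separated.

Occurrence 1 (position 1): no conditioning environment matches → elsewhere allophone [r].
Occurrence 2 (position 7): before a front vowel (/i, e/) → [ʁ].
Occurrence 3 (position 9): before a front vowel (/i, e/) → [ʁ].
Occurrence 4 (position 11): no conditioning environment matches → elsewhere allophone [r].
Occurrence 5 (position 12): before a front vowel (/i, e/) → [ʁ].

[r], [ʁ], [ʁ], [r], [ʁ]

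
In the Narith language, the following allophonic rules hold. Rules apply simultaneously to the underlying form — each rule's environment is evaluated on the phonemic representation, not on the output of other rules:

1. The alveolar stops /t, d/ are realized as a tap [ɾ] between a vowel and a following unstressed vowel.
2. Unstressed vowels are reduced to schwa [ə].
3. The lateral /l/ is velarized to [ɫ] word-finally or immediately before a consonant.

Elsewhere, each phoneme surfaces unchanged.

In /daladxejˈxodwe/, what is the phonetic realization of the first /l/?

[l]

/l/ (between /a/ and /a/): rule 3 targets it, but not word-finally or immediately before a consonant → unchanged [l].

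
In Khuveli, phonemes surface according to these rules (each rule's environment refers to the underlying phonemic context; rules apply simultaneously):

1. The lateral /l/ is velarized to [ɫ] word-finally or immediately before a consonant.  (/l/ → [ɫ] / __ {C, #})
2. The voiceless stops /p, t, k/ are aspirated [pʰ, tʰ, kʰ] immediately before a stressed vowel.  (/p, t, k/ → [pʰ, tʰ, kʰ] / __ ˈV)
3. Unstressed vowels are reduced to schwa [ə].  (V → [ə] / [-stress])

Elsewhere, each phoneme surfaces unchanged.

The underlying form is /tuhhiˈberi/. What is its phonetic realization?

[təhhəˈberə]

/t/ (word-initial): rule 2 targets it, but not immediately before a stressed vowel → unchanged [t].
/u/ meets the environment for rule 3 (in an unstressed syllable) → [ə].
/h/ — not in any rule's target class → [h].
/h/ (between /h/ and /i/) is unaffected → [h].
Rule 3 applies to /i/ (between /h/ and /b/: in an unstressed syllable) → [ə].
/b/ (between /i/ and /e/) is unaffected → [b].
/e/ (between /b/ and /r/) is in the target of rule 3 but the environment (in an unstressed syllable) is not met → [e].
/r/ (between /e/ and /i/): no rule targets it → [r].
/i/ — word-final, in an unstressed syllable — surfaces as [ə] (rule 3).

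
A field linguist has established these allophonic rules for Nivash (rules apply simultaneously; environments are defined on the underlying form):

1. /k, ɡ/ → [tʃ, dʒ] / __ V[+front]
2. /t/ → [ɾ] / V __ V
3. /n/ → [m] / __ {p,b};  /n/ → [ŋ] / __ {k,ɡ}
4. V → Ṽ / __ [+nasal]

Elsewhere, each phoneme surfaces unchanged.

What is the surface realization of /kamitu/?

/k/ (word-initial): rule 1 targets it, but not before a front vowel → unchanged [k].
Rule 4 applies to /a/ (between /k/ and /m/: before a nasal consonant) → [ã].
/m/ — not in any rule's target class → [m].
/i/ — between /m/ and /t/; rule 4 does not apply here → [i].
/t/ (between /i/ and /u/): between two vowels, so rule 2 applies → [ɾ].
/u/ — word-final; rule 4 does not apply here → [u].

[kãmiɾu]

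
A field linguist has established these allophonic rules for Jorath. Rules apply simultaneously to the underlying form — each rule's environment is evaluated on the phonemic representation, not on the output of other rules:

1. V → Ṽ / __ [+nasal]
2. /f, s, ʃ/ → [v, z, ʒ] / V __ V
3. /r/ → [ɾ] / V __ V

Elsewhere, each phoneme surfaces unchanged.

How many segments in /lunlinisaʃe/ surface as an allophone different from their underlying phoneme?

4

Segments that undergo a rule: /u/ → [ũ] (rule 1); /i/ → [ĩ] (rule 1); /s/ → [z] (rule 2); /ʃ/ → [ʒ] (rule 2).
All other segments surface unchanged.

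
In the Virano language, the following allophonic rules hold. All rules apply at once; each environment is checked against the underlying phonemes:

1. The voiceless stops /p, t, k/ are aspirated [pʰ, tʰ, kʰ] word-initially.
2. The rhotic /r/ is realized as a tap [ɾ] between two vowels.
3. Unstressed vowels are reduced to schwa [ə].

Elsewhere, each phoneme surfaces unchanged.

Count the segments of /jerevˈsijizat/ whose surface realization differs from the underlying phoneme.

Segments that undergo a rule: /e/ → [ə] (rule 3); /r/ → [ɾ] (rule 2); /e/ → [ə] (rule 3); /i/ → [ə] (rule 3); /a/ → [ə] (rule 3).
All other segments surface unchanged.

5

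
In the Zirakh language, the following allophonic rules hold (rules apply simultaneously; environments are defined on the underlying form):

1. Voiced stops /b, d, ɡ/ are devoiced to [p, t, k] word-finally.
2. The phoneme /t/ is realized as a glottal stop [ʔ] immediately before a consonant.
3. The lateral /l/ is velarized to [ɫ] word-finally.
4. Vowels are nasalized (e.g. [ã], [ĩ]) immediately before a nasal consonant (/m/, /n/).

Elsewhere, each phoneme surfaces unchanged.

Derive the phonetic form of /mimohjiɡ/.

[mĩmohjik]

/m/ (word-initial): no rule targets it → [m].
Rule 4 applies to /i/ (between /m/ and /m/: before a nasal consonant) → [ĩ].
/m/ (between /i/ and /o/) is unaffected → [m].
/o/ — between /m/ and /h/; rule 4 does not apply here → [o].
/h/ (between /o/ and /j/) is unaffected → [h].
/j/ stays [j].
/i/ (between /j/ and /ɡ/) fails the environment for rule 4, so it stays [i].
Rule 1 applies to /ɡ/ (word-final: word-finally) → [k].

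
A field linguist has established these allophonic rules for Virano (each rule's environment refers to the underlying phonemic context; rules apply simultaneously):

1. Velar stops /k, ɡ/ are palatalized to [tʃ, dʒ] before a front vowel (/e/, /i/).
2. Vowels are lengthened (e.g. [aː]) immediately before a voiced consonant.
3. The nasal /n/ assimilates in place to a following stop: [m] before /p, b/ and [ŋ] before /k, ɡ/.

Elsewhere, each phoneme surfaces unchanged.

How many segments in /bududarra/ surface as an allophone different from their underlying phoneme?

Segments that undergo a rule: /u/ → [uː] (rule 2); /u/ → [uː] (rule 2); /a/ → [aː] (rule 2).
All other segments surface unchanged.

3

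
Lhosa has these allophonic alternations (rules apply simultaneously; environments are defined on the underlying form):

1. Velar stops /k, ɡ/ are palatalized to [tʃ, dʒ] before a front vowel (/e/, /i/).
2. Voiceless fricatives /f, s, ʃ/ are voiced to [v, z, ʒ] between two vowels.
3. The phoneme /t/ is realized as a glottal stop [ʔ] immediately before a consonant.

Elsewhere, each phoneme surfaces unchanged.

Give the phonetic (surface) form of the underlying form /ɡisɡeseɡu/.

[dʒisdʒezeɡu]

/ɡ/ (word-initial): before a front vowel, so rule 1 applies → [dʒ].
/i/ stays [i].
/s/ (between /i/ and /ɡ/) is in the target of rule 2 but the environment (between two vowels) is not met → [s].
/ɡ/ meets the environment for rule 1 (before a front vowel) → [dʒ].
/e/ (between /ɡ/ and /s/) is unaffected → [e].
/s/ — between /e/ and /e/, between two vowels — surfaces as [z] (rule 2).
/e/ (between /s/ and /ɡ/) is unaffected → [e].
/ɡ/ (between /e/ and /u/) fails the environment for rule 1, so it stays [ɡ].
/u/ (word-final): no rule targets it → [u].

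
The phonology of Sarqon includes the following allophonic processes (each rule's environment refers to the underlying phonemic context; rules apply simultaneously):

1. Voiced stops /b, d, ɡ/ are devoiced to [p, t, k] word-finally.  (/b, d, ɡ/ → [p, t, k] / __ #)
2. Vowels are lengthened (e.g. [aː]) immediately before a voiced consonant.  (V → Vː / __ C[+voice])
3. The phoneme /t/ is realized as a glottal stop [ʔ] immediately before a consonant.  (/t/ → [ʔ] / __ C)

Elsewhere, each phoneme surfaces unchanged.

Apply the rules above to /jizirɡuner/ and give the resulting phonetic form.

/j/ — not in any rule's target class → [j].
/i/ (between /j/ and /z/) occurs before a voiced consonant → [iː] by rule 2.
/z/ (between /i/ and /i/) is unaffected → [z].
/i/ (between /z/ and /r/): before a voiced consonant, so rule 2 applies → [iː].
/r/ (between /i/ and /ɡ/) is unaffected → [r].
/ɡ/ — between /r/ and /u/; rule 1 does not apply here → [ɡ].
/u/ — between /ɡ/ and /n/, before a voiced consonant — surfaces as [uː] (rule 2).
/n/ stays [n].
/e/ (between /n/ and /r/): before a voiced consonant, so rule 2 applies → [eː].
/r/ stays [r].

[jiːziːrɡuːneːr]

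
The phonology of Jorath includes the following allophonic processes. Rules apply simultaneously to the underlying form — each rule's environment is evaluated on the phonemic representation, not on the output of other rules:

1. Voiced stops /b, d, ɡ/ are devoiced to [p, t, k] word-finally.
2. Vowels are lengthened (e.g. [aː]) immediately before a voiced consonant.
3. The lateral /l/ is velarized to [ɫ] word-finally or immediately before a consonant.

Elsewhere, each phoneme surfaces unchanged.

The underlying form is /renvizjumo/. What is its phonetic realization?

[reːnviːzjuːmo]

/r/ (word-initial): no rule targets it → [r].
/e/ (between /r/ and /n/) occurs before a voiced consonant → [eː] by rule 2.
/n/ (between /e/ and /v/): no rule targets it → [n].
/v/ (between /n/ and /i/) is unaffected → [v].
/i/ — between /v/ and /z/, before a voiced consonant — surfaces as [iː] (rule 2).
/z/ (between /i/ and /j/): no rule targets it → [z].
/j/ (between /z/ and /u/): no rule targets it → [j].
/u/ — between /j/ and /m/, before a voiced consonant — surfaces as [uː] (rule 2).
/m/ (between /u/ and /o/): no rule targets it → [m].
/o/ (word-final) is in the target of rule 2 but the environment (before a voiced consonant) is not met → [o].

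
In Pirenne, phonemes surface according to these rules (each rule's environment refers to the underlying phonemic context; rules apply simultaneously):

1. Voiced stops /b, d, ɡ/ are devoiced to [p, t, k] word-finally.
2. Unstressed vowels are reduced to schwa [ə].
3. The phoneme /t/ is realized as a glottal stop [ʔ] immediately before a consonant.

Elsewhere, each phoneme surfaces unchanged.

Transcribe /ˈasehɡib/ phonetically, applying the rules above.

[ˈasəhɡəp]

/a/ (word-initial) is in the target of rule 2 but the environment (in an unstressed syllable) is not met → [a].
/s/ (between /a/ and /e/): no rule targets it → [s].
/e/ — between /s/ and /h/, in an unstressed syllable — surfaces as [ə] (rule 2).
/h/ — not in any rule's target class → [h].
/ɡ/ (between /h/ and /i/) is in the target of rule 1 but the environment (word-finally) is not met → [ɡ].
/i/ — between /ɡ/ and /b/, in an unstressed syllable — surfaces as [ə] (rule 2).
/b/ — word-final, word-finally — surfaces as [p] (rule 1).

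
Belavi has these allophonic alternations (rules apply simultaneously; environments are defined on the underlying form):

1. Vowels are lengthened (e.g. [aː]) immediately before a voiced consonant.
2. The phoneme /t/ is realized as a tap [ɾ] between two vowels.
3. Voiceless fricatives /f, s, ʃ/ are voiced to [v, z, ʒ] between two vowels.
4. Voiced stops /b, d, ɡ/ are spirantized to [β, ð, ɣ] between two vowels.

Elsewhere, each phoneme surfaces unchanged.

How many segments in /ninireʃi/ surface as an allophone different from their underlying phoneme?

3

Segments that undergo a rule: /i/ → [iː] (rule 1); /i/ → [iː] (rule 1); /ʃ/ → [ʒ] (rule 3).
All other segments surface unchanged.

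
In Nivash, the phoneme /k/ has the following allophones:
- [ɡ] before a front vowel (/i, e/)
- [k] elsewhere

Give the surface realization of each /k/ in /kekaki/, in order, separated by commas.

Occurrence 1 (position 1): before a front vowel (/i, e/) → [ɡ].
Occurrence 2 (position 3): no conditioning environment matches → elsewhere allophone [k].
Occurrence 3 (position 5): before a front vowel (/i, e/) → [ɡ].

[ɡ], [k], [ɡ]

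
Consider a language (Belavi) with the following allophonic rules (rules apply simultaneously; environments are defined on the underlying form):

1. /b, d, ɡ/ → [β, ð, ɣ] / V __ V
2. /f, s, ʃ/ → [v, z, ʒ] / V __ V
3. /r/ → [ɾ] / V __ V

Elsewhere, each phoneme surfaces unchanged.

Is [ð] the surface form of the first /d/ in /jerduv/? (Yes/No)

No

/d/ — between /r/ and /u/; rule 1 does not apply here → [d].
The actual realization is [d], not [ð].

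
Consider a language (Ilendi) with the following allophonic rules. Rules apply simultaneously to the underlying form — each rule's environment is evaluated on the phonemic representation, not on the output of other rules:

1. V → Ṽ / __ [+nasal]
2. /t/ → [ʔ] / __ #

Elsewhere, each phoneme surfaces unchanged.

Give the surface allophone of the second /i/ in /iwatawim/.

[ĩ]

/i/ — between /w/ and /m/, before a nasal consonant — surfaces as [ĩ] (rule 1).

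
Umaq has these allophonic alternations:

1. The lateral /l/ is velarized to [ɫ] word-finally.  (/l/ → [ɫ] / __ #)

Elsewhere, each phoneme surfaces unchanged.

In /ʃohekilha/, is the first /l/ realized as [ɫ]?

/l/ (between /i/ and /h/): rule 1 targets it, but not word-finally → unchanged [l].
The actual realization is [l], not [ɫ].

No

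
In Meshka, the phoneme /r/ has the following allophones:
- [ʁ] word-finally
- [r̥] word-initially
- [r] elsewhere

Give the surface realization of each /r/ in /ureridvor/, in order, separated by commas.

Occurrence 1 (position 2): no conditioning environment matches → elsewhere allophone [r].
Occurrence 2 (position 4): no conditioning environment matches → elsewhere allophone [r].
Occurrence 3 (position 9): word-finally → [ʁ].

[r], [r], [ʁ]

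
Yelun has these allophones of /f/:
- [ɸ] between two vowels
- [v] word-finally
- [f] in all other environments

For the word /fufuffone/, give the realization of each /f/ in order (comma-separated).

Occurrence 1 (position 1): no conditioning environment matches → elsewhere allophone [f].
Occurrence 2 (position 3): between two vowels → [ɸ].
Occurrence 3 (position 5): no conditioning environment matches → elsewhere allophone [f].
Occurrence 4 (position 6): no conditioning environment matches → elsewhere allophone [f].

[f], [ɸ], [f], [f]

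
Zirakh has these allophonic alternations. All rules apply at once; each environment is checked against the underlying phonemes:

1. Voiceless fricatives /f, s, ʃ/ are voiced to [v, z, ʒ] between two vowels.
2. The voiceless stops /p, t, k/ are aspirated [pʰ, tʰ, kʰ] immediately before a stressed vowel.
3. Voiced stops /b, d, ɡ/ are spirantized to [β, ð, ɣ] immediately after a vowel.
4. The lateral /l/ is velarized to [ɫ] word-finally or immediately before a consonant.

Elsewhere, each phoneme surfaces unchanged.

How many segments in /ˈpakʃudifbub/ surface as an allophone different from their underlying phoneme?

Segments that undergo a rule: /p/ → [pʰ] (rule 2); /d/ → [ð] (rule 3); /b/ → [β] (rule 3).
All other segments surface unchanged.

3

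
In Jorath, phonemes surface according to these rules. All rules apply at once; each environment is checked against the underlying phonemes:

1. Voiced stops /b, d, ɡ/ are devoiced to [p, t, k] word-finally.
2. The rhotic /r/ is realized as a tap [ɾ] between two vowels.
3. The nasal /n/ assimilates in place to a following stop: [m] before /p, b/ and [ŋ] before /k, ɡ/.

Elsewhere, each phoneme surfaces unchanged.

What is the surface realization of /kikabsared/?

[kikabsaɾet]

/k/ — not in any rule's target class → [k].
/i/ — not in any rule's target class → [i].
/k/ — not in any rule's target class → [k].
/a/ — not in any rule's target class → [a].
/b/ (between /a/ and /s/) fails the environment for rule 1, so it stays [b].
/s/ — not in any rule's target class → [s].
/a/ (between /s/ and /r/) is unaffected → [a].
/r/ (between /a/ and /e/) occurs between two vowels → [ɾ] by rule 2.
/e/ stays [e].
Rule 1 applies to /d/ (word-final: word-finally) → [t].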